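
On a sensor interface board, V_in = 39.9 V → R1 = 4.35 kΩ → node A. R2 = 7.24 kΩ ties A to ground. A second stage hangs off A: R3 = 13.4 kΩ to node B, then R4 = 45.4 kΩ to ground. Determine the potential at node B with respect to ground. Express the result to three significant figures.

V_B ≈ 18.4 V

Looking into the second stage from A: R3 + R4 = 58.80 kΩ appears in parallel with R2.
Effective lower resistance at A: R2 ‖ 58.80 = 6.446 kΩ.
First divider: V_A = V_in · 6.446/(4.35 + 6.446) = 23.82 V.
V_B = V_A × 0.7721 = 18.39 V.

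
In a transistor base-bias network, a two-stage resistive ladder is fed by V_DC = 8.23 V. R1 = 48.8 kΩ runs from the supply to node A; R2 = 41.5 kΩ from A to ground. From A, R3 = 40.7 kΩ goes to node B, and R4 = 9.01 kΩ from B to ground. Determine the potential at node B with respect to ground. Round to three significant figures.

Looking into the second stage from A: R3 + R4 = 49.71 kΩ appears in parallel with R2.
Effective lower resistance at A: R2 ‖ 49.71 = 22.62 kΩ.
V_A = 8.23 × 22.62/(48.8 + 22.62) = 2.606 V.
Stage 2 is unloaded, so V_B = V_A · R4/(R3+R4) = 2.606 × 9.01/49.71 = 0.4724 V.

V_B ≈ 0.472 V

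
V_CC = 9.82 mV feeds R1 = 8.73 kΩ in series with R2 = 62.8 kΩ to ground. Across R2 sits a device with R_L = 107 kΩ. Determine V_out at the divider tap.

V_out ≈ 8.05 mV

R2 ‖ R_L = (62.8 × 107)/(62.8 + 107) = 39.57 kΩ.
Now apply the divider: V_out = 9.82 × 0.8193 = 8.045 mV.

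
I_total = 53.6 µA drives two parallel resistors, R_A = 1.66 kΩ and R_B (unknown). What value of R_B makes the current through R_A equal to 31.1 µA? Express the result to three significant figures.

R_B ≈ 2.29 kΩ

Two-branch current divider: I_A = I_total · R_B/(R_A + R_B).
With f = 0.5802, R_B = R_A · f/(1−f) = 1.66 × 1.382 = 2.294 kΩ.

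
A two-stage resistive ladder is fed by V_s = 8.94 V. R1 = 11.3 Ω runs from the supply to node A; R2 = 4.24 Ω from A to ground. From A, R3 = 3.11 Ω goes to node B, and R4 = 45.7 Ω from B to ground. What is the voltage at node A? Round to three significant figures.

Looking into the second stage from A: R3 + R4 = 48.81 Ω appears in parallel with R2.
Effective lower resistance at A: R2 ‖ 48.81 = 3.901 Ω.
First divider: V_A = V_s · 3.901/(11.3 + 3.901) = 2.294 V.

V_A ≈ 2.29 V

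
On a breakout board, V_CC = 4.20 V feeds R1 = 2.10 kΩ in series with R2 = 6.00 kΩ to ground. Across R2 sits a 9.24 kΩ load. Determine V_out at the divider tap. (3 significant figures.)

R2 ‖ R_L = (6.00 × 9.24)/(6.00 + 9.24) = 3.638 kΩ.
Then V_out = V_CC · R2'/(R1 + R2') = 4.20 × 3.638/5.738 = 2.663 V.

V_out ≈ 2.66 V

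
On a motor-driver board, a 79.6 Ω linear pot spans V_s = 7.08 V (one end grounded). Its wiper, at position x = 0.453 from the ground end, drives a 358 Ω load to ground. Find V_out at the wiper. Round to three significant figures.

V_out ≈ 3.04 V

Lower segment x·R_p = 36.06 Ω; upper segment (1−x)·R_p = 43.54 Ω.
(x·R_p) ‖ R_L = 32.76 Ω.
Loaded-divider output: V_out = 7.08 × 0.4293 = 3.040 V.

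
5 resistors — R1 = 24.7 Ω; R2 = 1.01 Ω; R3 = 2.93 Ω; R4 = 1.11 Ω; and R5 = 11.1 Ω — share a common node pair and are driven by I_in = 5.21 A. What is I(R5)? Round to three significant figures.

I ≈ 0.199 A

Conductances: ΣG = 1/24.7 + 1/1.01 + 1/2.93 + 1/1.11 + 1/11.1 = 2.363 (1/Ω).
By the current-divider rule, I = I_in · G_k/ΣG = 5.21 × 0.03813 = 0.1986 A.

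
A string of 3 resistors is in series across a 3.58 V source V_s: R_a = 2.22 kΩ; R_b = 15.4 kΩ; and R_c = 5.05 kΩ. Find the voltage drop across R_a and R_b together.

Total series resistance ΣR = 2.22 + 15.4 + 5.05 = 22.67 kΩ.
R_{R_a..R_b} = 2.22 + 15.4 = 17.62 kΩ.
By the voltage-divider rule, V = 3.58 × 17.62/22.67 = 2.783 V.

V ≈ 2.78 V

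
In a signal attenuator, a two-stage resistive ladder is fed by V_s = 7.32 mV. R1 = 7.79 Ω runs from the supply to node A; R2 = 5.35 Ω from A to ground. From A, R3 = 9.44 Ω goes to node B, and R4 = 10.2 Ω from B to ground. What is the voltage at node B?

Node A sees R2 in parallel with the series input of stage 2, R3 + R4 = 19.64 Ω.
Effective lower resistance at A: R2 ‖ 19.64 = 4.205 Ω.
V_A = 7.32 × 4.205/(7.79 + 4.205) = 2.566 mV.
Then the unloaded second divider: V_B = V_A × R4/(R3+R4) = 2.566 × 0.5193 = 1.333 mV.

V_B ≈ 1.33 mV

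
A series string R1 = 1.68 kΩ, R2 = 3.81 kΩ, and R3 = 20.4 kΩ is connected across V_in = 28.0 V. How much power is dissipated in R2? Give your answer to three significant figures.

The common current is I = 28.0/25.89 = 1.081 mA.
P = I²R = 1.170 × 3.81 = 4.456 mW.

P ≈ 4.46 mW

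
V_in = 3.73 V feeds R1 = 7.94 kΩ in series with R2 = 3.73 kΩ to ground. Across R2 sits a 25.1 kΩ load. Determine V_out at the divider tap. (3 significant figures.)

V_out ≈ 1.08 V

R2 ‖ R_L = (3.73 × 25.1)/(3.73 + 25.1) = 3.247 kΩ.
Now apply the divider: V_out = 3.73 × 0.2903 = 1.083 V.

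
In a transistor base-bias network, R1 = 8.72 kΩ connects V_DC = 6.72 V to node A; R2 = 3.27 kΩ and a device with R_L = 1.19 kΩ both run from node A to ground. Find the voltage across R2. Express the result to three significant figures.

V_out ≈ 0.611 V

R2 ‖ R_L = (3.27 × 1.19)/(3.27 + 1.19) = 0.8725 kΩ.
Voltage divider with the loaded lower leg: V_out = 6.72 × 0.8725/(8.72 + 0.8725) = 6.72 × 0.09096 = 0.6112 V.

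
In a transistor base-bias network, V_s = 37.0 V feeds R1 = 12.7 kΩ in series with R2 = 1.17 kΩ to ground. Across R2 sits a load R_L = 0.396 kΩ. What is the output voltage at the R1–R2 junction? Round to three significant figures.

R2 ‖ R_L = (1.17 × 0.396)/(1.17 + 0.396) = 0.2959 kΩ.
Voltage divider with the loaded lower leg: V_out = 37.0 × 0.2959/(12.7 + 0.2959) = 37.0 × 0.02277 = 0.8423 V.

V_out ≈ 0.842 V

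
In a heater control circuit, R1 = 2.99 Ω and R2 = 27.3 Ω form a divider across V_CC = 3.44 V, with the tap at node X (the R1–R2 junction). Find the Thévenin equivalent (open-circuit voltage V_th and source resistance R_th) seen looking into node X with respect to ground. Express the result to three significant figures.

Open-circuit (no load on X): V_th = V_CC · R2/(R1 + R2) = 3.44 × 27.3/(2.990 + 27.3) = 3.100 V.
With V_CC suppressed (replaced by a short), R_th = R1 ‖ R2 = (2.990 × 27.3)/(2.990 + 27.3) = 2.695 Ω.

V_th ≈ 3.10 V, R_th ≈ 2.69 Ω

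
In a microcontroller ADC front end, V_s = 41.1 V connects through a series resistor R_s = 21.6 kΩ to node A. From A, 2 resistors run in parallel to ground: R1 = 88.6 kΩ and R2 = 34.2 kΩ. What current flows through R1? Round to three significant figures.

Parallel bank: R_p = 1/(1/88.6 + 1/34.2) = 24.68 kΩ.
Node voltage V_A = V_s · R_p/(R_s + R_p) = 41.1 × 0.5332 = 21.92 V.
I(R1) = V_A / R1 = 21.92/88.6 = 0.2474 mA.

I ≈ 0.247 mA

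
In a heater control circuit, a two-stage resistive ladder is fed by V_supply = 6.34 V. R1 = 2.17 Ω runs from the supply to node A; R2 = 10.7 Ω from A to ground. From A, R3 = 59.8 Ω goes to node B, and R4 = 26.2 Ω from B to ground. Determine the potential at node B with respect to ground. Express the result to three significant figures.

V_B ≈ 1.57 V

Looking into the second stage from A: R3 + R4 = 86.00 Ω appears in parallel with R2.
Effective lower resistance at A: R2 ‖ 86.00 = 9.516 Ω.
V_A = 6.34 × 9.516/(2.17 + 9.516) = 5.163 V.
Then the unloaded second divider: V_B = V_A × R4/(R3+R4) = 5.163 × 0.3047 = 1.573 V.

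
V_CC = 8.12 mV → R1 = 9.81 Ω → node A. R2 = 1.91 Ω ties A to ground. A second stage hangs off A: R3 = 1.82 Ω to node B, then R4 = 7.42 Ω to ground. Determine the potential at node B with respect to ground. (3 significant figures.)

The second stage (R3 + R4 = 9.240 Ω) loads node A in parallel with R2.
Effective lower resistance at A: R2 ‖ 9.240 = 1.583 Ω.
V_A = 8.12 × 1.583/(9.81 + 1.583) = 1.128 mV.
Then the unloaded second divider: V_B = V_A × R4/(R3+R4) = 1.128 × 0.8030 = 0.9059 mV.

V_B ≈ 0.906 mV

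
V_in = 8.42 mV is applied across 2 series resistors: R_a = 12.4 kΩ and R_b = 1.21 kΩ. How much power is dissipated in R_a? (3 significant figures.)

Series current I = V_in/ΣR = 8.42/13.61 = 0.6187 µA.
V(R_a) = I·R = 7.671 mV; P = V·I = 7.671 × 0.6187 = 4.746 nW.

P ≈ 4.75 nW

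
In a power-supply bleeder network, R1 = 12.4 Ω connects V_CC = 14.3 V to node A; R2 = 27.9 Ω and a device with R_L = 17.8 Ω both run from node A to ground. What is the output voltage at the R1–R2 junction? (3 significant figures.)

V_out ≈ 6.68 V

First combine the lower leg with the load: R2 ‖ R_L = 10.87 Ω.
Voltage divider with the loaded lower leg: V_out = 14.3 × 10.87/(12.4 + 10.87) = 14.3 × 0.4671 = 6.679 V.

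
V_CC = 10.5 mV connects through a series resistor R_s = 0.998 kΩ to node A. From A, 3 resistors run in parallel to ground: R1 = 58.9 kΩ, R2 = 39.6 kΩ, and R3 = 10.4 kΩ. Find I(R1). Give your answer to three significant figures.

Parallel bank: R_p = 1/(1/58.9 + 1/39.6 + 1/10.4) = 7.226 kΩ.
Node voltage V_A = V_CC · R_p/(R_s + R_p) = 10.5 × 0.8787 = 9.226 mV.
Branch current I = V_A/R1 = 9.226/58.9 = 0.1566 µA.

I ≈ 0.157 µA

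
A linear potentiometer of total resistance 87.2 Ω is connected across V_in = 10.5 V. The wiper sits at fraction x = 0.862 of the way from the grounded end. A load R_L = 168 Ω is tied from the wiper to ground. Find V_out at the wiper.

Lower segment x·R_p = 75.17 Ω; upper segment (1−x)·R_p = 12.03 Ω.
Lower segment in parallel with the load: 75.17 ‖ 168 = 51.93 Ω.
Then V_out = V_in · 51.93/(12.03 + 51.93) = 8.525 V.

V_out ≈ 8.52 V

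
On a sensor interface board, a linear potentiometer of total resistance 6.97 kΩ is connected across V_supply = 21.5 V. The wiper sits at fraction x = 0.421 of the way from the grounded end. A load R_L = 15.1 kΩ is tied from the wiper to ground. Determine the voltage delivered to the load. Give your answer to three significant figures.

V_out ≈ 8.14 V

Split the track: R_lower = x·R_p = 2.934 kΩ, R_upper = (1−x)·R_p = 4.036 kΩ.
R_L loads the lower segment: effective lower R = 2.457 kΩ.
Loaded-divider output: V_out = 21.5 × 0.3784 = 8.136 V.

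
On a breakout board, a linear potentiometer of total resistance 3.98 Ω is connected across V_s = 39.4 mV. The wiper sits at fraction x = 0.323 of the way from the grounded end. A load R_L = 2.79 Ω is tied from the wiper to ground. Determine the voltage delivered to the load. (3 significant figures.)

V_out ≈ 9.70 mV

Split the track: R_lower = x·R_p = 1.286 Ω, R_upper = (1−x)·R_p = 2.694 Ω.
(x·R_p) ‖ R_L = 0.8800 Ω.
V_out = 39.4 × 0.8800/(2.694 + 0.8800) = 9.700 mV.
(Unloaded: V_out = x·V_s = 12.7 mV.)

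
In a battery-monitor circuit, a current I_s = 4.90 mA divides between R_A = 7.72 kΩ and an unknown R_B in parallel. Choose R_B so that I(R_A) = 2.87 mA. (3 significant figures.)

R_B ≈ 10.9 kΩ

The fraction through R_A equals R_B/(R_A+R_B).
2.87/4.90 = R_B/(R_A + R_B) → R_B = R_A · (0.5857)/(1 − 0.5857) = 7.72 × 1.414 = 10.91 kΩ.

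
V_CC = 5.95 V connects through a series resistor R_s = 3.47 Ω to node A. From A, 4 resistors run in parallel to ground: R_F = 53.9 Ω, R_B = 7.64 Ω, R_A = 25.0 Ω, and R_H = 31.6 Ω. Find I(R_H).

Parallel bank: R_p = 1/(1/53.9 + 1/7.64 + 1/25.0 + 1/31.6) = 4.523 Ω.
V_A = 5.95 × 4.523/7.993 = 3.367 V.
Branch current I = V_A/R_H = 3.367/31.6 = 0.1065 A.

I ≈ 0.107 A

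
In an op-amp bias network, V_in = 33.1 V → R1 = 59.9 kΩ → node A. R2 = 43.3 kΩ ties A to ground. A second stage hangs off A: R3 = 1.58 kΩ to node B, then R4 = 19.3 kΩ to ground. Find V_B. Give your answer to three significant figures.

The second stage (R3 + R4 = 20.88 kΩ) loads node A in parallel with R2.
R2 ‖ (R3+R4) = 14.09 kΩ.
So V_A = 33.1 × 0.1904 = 6.302 V.
V_B = V_A × 0.9243 = 5.825 V.

V_B ≈ 5.83 V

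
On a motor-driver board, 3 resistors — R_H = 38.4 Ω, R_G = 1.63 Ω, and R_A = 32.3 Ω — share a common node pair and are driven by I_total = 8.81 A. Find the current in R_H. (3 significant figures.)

Conductances: ΣG = 1/38.4 + 1/1.63 + 1/32.3 = 0.6705 (1/Ω).
Current divider: I(R_H) = I_total · G_k/ΣG = 8.81 × (0.02604/0.6705) = 8.81 × 0.03884 = 0.3422 A.

I ≈ 0.342 A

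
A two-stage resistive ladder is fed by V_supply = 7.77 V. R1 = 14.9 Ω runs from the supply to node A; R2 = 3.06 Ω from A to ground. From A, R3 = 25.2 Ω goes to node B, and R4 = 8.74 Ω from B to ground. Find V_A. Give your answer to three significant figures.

Looking into the second stage from A: R3 + R4 = 33.94 Ω appears in parallel with R2.
R2 ‖ (R3+R4) = 2.807 Ω.
V_A = 7.77 × 2.807/(14.9 + 2.807) = 1.232 V.

V_A ≈ 1.23 V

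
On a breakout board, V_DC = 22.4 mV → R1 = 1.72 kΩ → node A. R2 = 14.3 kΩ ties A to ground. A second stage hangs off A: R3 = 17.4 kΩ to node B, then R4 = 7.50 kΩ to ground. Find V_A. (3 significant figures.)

V_A ≈ 18.8 mV

Node A sees R2 in parallel with the series input of stage 2, R3 + R4 = 24.90 kΩ.
Effective lower resistance at A: R2 ‖ 24.90 = 9.083 kΩ.
First divider: V_A = V_DC · 9.083/(1.72 + 9.083) = 18.83 mV.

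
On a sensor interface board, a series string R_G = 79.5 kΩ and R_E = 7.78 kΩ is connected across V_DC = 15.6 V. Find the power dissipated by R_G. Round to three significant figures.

P ≈ 2.54 mW

Series current I = V_DC/ΣR = 15.6/87.28 = 0.1787 mA.
P(R_G) = I²·R_G = (0.1787)² × 79.5 = 2.540 mW.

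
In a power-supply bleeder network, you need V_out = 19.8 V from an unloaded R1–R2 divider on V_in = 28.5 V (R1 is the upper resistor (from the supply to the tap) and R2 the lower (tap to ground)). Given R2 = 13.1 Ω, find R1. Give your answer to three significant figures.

R1 ≈ 5.76 Ω

Required fraction k = V_out/V_in = 0.6947.
R1 = R2·(1/k − 1) = 13.1 × 0.4394 = 5.756 Ω.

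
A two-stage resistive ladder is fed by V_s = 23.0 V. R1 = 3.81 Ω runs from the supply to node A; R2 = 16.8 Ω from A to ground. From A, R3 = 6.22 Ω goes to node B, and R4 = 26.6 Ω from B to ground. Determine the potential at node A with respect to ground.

Node A sees R2 in parallel with the series input of stage 2, R3 + R4 = 32.82 Ω.
Effective lower resistance at A: R2 ‖ 32.82 = 11.11 Ω.
So V_A = 23.0 × 0.7447 = 17.13 V.

V_A ≈ 17.1 V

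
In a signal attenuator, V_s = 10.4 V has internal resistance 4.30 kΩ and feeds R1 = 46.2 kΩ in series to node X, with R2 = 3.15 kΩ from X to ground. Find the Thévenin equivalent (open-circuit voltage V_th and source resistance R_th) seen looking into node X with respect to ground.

V_th ≈ 0.611 V, R_th ≈ 2.97 kΩ

R1' = 4.30 + 46.2 = 50.50 kΩ (source resistance + R1).
With X open, the divider is unloaded: V_th = 10.4 × 3.15/53.65 = 0.6106 V.
With V_s suppressed (replaced by a short), R_th = R1' ‖ R2 = (50.50 × 3.15)/(50.50 + 3.15) = 2.965 kΩ.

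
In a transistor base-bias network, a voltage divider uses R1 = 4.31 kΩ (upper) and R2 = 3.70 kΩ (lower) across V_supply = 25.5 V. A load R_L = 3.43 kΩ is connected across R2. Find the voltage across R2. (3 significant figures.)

The load sits in parallel with R2, giving an effective lower resistance R2' = R2·R_L/(R2+R_L) = 1.780 kΩ.
Now apply the divider: V_out = 25.5 × 0.2923 = 7.453 V.

V_out ≈ 7.45 V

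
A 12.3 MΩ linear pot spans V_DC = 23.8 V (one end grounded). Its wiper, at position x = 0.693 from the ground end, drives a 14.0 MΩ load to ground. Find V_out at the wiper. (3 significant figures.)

Split the track: R_lower = x·R_p = 8.524 MΩ, R_upper = (1−x)·R_p = 3.776 MΩ.
R_L loads the lower segment: effective lower R = 5.298 MΩ.
Loaded-divider output: V_out = 23.8 × 0.5839 = 13.90 V.

V_out ≈ 13.9 V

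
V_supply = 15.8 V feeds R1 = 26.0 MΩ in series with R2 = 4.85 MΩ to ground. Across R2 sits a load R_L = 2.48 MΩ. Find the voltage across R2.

First combine the lower leg with the load: R2 ‖ R_L = 1.641 MΩ.
Then V_out = V_supply · R2'/(R1 + R2') = 15.8 × 1.641/27.64 = 0.9380 V.
(Unloaded it would be 2.48 V; the load pulls it down.)

V_out ≈ 0.938 V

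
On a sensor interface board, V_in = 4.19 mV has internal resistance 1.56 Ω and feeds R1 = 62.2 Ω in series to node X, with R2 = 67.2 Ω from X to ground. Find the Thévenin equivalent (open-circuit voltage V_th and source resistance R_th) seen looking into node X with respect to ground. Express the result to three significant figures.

V_th ≈ 2.15 mV, R_th ≈ 32.7 Ω

R1' = 1.56 + 62.2 = 63.76 Ω (source resistance + R1).
V_th is the unloaded tap voltage: V_in · R2/(R1'+R2) = 4.19 × 0.5131 = 2.150 mV.
Looking into X with the source shorted: R_th = R1'·R2/(R1'+R2) = 63.76 × 67.2/131.0 = 32.72 Ω.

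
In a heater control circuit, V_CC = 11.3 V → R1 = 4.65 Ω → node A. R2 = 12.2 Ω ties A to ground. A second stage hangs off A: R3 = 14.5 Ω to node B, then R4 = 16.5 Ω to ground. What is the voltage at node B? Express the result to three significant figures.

V_B ≈ 3.93 V

Looking into the second stage from A: R3 + R4 = 31.00 Ω appears in parallel with R2.
Effective lower resistance at A: R2 ‖ 31.00 = 8.755 Ω.
V_A = 11.3 × 8.755/(4.65 + 8.755) = 7.380 V.
Then the unloaded second divider: V_B = V_A × R4/(R3+R4) = 7.380 × 0.5323 = 3.928 V.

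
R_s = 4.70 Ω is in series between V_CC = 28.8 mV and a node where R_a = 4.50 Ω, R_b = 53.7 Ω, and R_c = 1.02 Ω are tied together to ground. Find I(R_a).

I ≈ 0.950 mA

Equivalent of the parallel group: R_p = 0.8188 Ω.
V_A by voltage divider: V_A = 28.8 × 0.8188/(4.70 + 0.8188) = 4.273 mV.
I(R_a) = V_A / R_a = 4.273/4.50 = 0.9496 mA.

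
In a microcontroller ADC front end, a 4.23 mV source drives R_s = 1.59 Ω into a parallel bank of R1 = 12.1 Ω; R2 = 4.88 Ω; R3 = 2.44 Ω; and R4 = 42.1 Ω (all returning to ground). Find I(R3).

I ≈ 0.808 mA

Equivalent of the parallel group: R_p = 1.387 Ω.
V_A = 4.23 × 1.387/2.977 = 1.971 mV.
I(R3) = V_A / R3 = 1.971/2.44 = 0.8076 mA.
(Check via current divider: I_total = 1.421 mA; share G_k/ΣG = 0.5683 → same result.)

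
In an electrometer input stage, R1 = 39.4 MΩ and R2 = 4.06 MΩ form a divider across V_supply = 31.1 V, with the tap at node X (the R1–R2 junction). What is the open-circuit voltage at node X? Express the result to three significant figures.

V_th ≈ 2.91 V

V_th is the unloaded tap voltage: V_supply · R2/(R1+R2) = 31.1 × 0.09342 = 2.905 V.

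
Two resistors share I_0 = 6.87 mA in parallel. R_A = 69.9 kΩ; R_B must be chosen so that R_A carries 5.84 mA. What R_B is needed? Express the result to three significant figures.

In a two-way split, I_A/I_0 = R_B/(R_A + R_B).
5.84/6.87 = R_B/(R_A + R_B) → R_B = R_A · (0.8501)/(1 − 0.8501) = 69.9 × 5.670 = 396.3 kΩ.

R_B ≈ 396 kΩ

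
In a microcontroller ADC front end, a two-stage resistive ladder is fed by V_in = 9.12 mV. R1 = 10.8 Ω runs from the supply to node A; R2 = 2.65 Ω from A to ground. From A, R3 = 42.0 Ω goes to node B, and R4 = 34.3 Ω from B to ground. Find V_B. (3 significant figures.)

Looking into the second stage from A: R3 + R4 = 76.30 Ω appears in parallel with R2.
Effective lower resistance at A: R2 ‖ 76.30 = 2.561 Ω.
So V_A = 9.12 × 0.1917 = 1.748 mV.
Then the unloaded second divider: V_B = V_A × R4/(R3+R4) = 1.748 × 0.4495 = 0.7859 mV.

V_B ≈ 0.786 mV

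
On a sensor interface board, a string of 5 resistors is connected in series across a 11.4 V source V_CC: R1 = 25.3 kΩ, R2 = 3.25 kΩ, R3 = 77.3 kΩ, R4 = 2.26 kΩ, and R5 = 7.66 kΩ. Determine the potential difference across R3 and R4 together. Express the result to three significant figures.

V ≈ 7.83 V

ΣR = 25.3 + 3.25 + 77.3 + 2.26 + 7.66 = 115.8 kΩ.
R_{R3..R4} = 77.3 + 2.26 = 79.56 kΩ.
Voltage divider: V = V_CC · (79.56 / 115.8) = 11.4 × 0.6872 = 7.834 V.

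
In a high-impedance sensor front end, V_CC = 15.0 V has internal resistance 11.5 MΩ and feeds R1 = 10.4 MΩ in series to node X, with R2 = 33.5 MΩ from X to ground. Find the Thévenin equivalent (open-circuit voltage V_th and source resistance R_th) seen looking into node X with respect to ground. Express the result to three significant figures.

R1' = 11.5 + 10.4 = 21.90 MΩ (source resistance + R1).
Open-circuit (no load on X): V_th = V_CC · R2/(R1' + R2) = 15.0 × 33.5/(21.90 + 33.5) = 9.070 V.
Zeroing V_CC shorts the top of R1' to ground, so R_th = R1' ‖ R2 = 13.24 MΩ.

V_th ≈ 9.07 V, R_th ≈ 13.2 MΩ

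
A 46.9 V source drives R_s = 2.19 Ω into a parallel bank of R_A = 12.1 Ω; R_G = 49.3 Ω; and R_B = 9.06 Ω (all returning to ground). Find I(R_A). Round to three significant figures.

I ≈ 2.64 A

Parallel bank: R_p = 1/(1/12.1 + 1/49.3 + 1/9.06) = 4.688 Ω.
Node voltage V_A = V_DC · R_p/(R_s + R_p) = 46.9 × 0.6816 = 31.97 V.
I(R_A) = V_A / R_A = 31.97/12.1 = 2.642 A.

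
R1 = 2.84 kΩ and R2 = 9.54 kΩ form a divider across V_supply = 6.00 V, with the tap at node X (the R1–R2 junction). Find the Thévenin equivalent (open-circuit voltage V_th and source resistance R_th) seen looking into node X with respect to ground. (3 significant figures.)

V_th ≈ 4.62 V, R_th ≈ 2.19 kΩ

Open-circuit (no load on X): V_th = V_supply · R2/(R1 + R2) = 6.00 × 9.54/(2.840 + 9.54) = 4.624 V.
Looking into X with the source shorted: R_th = R1·R2/(R1+R2) = 2.840 × 9.54/12.38 = 2.188 kΩ.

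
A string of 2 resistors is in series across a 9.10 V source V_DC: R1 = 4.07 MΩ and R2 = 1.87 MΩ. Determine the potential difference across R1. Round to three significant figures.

V ≈ 6.24 V

Series total: ΣR = 4.07 + 1.87 = 5.940 MΩ.
By the voltage-divider rule, V = 9.10 × 4.070/5.940 = 6.235 V.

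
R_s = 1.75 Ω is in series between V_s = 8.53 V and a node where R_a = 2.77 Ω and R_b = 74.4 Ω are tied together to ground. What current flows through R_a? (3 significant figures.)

I ≈ 1.86 A

Parallel bank: R_p = 1/(1/2.77 + 1/74.4) = 2.671 Ω.
Node voltage V_A = V_s · R_p/(R_s + R_p) = 8.53 × 0.6041 = 5.153 V.
Branch current I = V_A/R_a = 5.153/2.77 = 1.860 A.
(Equivalently: I_total = 1.930 A, then current-divider fraction G_k/ΣG = 0.9641.)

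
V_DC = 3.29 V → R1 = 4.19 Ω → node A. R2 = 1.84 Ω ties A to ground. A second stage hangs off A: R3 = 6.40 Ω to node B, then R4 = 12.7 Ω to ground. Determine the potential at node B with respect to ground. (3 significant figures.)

V_B ≈ 0.626 V

Node A sees R2 in parallel with the series input of stage 2, R3 + R4 = 19.10 Ω.
R2 ‖ (R3+R4) = 1.678 Ω.
V_A = 3.29 × 1.678/(4.19 + 1.678) = 0.9409 V.
Stage 2 is unloaded, so V_B = V_A · R4/(R3+R4) = 0.9409 × 12.7/19.10 = 0.6256 V.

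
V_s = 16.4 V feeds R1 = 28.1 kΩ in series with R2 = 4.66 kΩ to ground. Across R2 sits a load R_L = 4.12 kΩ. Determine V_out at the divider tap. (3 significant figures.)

V_out ≈ 1.18 V

R2 ‖ R_L = (4.66 × 4.12)/(4.66 + 4.12) = 2.187 kΩ.
Now apply the divider: V_out = 16.4 × 0.07220 = 1.184 V.
(Unloaded it would be 2.33 V; the load pulls it down.)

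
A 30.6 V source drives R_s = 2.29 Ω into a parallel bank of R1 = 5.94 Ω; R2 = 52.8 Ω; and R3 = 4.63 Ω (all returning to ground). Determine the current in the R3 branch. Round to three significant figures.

Equivalent of the parallel group: R_p = 2.480 Ω.
V_A by voltage divider: V_A = 30.6 × 2.480/(2.29 + 2.480) = 15.91 V.
Branch current I = V_A/R3 = 15.91/4.63 = 3.436 A.
(Equivalently: I_total = 6.415 A, then current-divider fraction G_k/ΣG = 0.5356.)

I ≈ 3.44 A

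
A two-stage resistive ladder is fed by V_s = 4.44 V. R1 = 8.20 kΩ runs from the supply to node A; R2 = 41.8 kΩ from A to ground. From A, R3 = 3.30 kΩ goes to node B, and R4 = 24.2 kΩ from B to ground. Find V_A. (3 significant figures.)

V_A ≈ 2.97 V

Looking into the second stage from A: R3 + R4 = 27.50 kΩ appears in parallel with R2.
R2 ‖ (R3+R4) = 16.59 kΩ.
So V_A = 4.44 × 0.6692 = 2.971 V.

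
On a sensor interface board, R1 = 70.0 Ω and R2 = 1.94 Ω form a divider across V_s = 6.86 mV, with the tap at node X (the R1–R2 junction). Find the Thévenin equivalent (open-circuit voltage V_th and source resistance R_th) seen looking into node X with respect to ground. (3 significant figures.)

Open-circuit (no load on X): V_th = V_s · R2/(R1 + R2) = 6.86 × 1.94/(70.00 + 1.94) = 0.1850 mV.
Zeroing V_s shorts the top of R1 to ground, so R_th = R1 ‖ R2 = 1.888 Ω.

V_th ≈ 0.185 mV, R_th ≈ 1.89 Ω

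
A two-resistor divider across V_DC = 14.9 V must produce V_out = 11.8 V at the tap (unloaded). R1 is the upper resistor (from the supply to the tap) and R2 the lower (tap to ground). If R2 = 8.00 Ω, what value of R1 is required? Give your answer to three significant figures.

R1 ≈ 2.10 Ω

V_out/V_DC = R2/(R1+R2) = 0.7919.
Rearranging, R1 = R2·(1−k)/k = 8.00 × 0.2627 = 2.102 Ω.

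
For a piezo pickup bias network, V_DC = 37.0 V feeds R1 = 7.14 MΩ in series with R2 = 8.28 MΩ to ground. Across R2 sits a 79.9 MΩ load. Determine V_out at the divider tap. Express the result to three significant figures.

First combine the lower leg with the load: R2 ‖ R_L = 7.503 MΩ.
Now apply the divider: V_out = 37.0 × 0.5124 = 18.96 V.

V_out ≈ 19.0 V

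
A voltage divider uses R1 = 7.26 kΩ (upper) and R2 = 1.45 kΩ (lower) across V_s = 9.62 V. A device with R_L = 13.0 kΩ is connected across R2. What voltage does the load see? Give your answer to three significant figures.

The load sits in parallel with R2, giving an effective lower resistance R2' = R2·R_L/(R2+R_L) = 1.304 kΩ.
Then V_out = V_s · R2'/(R1 + R2') = 9.62 × 1.304/8.564 = 1.465 V.

V_out ≈ 1.47 V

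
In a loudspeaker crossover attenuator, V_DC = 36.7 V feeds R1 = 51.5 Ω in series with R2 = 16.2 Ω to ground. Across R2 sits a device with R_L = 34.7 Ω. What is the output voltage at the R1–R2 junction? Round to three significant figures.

V_out ≈ 6.48 V

First combine the lower leg with the load: R2 ‖ R_L = 11.04 Ω.
Voltage divider with the loaded lower leg: V_out = 36.7 × 11.04/(51.5 + 11.04) = 36.7 × 0.1766 = 6.480 V.
(Unloaded it would be 8.78 V; the load pulls it down.)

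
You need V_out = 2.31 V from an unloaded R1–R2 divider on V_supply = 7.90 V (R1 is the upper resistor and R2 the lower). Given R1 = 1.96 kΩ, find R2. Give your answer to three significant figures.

Required fraction k = V_out/V_supply = 0.2924.
Rearranging, R2 = R1·k/(1−k) = 1.96 × 0.4132 = 0.8099 kΩ.

R2 ≈ 0.810 kΩ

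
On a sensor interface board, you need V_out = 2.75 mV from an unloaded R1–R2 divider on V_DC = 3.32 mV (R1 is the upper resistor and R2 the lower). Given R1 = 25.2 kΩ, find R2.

The divider ratio is R2/(R1+R2) = 2.75/3.32 = 0.8283.
So R2 = R1 · V_out/(V_DC − V_out) = 25.2 × 2.75/(3.32 − 2.75) = 25.2 × 4.825 = 121.6 kΩ.

R2 ≈ 122 kΩ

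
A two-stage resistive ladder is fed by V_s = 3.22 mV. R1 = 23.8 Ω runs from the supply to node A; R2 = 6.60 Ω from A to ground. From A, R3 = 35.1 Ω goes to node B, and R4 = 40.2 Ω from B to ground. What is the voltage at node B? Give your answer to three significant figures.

V_B ≈ 0.349 mV

Looking into the second stage from A: R3 + R4 = 75.30 Ω appears in parallel with R2.
R2 ‖ (R3+R4) = 6.068 Ω.
First divider: V_A = V_s · 6.068/(23.8 + 6.068) = 0.6542 mV.
V_B = V_A × 0.5339 = 0.3492 mV.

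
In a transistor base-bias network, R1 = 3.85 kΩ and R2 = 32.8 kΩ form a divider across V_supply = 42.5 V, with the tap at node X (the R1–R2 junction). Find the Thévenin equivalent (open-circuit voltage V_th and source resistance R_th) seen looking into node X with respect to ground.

V_th ≈ 38.0 V, R_th ≈ 3.45 kΩ

Open-circuit (no load on X): V_th = V_supply · R2/(R1 + R2) = 42.5 × 32.8/(3.850 + 32.8) = 38.04 V.
With V_supply suppressed (replaced by a short), R_th = R1 ‖ R2 = (3.850 × 32.8)/(3.850 + 32.8) = 3.446 kΩ.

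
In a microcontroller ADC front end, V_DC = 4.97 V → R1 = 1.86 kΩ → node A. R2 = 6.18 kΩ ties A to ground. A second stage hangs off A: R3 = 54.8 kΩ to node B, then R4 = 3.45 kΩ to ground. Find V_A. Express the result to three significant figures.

The second stage (R3 + R4 = 58.25 kΩ) loads node A in parallel with R2.
R2 ‖ (R3+R4) = 5.587 kΩ.
V_A = 4.97 × 5.587/(1.86 + 5.587) = 3.729 V.

V_A ≈ 3.73 V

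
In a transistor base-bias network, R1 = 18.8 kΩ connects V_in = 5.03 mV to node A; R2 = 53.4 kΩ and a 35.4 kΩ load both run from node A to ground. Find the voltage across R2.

R2 ‖ R_L = (53.4 × 35.4)/(53.4 + 35.4) = 21.29 kΩ.
Voltage divider with the loaded lower leg: V_out = 5.03 × 21.29/(18.8 + 21.29) = 5.03 × 0.5310 = 2.671 mV.

V_out ≈ 2.67 mV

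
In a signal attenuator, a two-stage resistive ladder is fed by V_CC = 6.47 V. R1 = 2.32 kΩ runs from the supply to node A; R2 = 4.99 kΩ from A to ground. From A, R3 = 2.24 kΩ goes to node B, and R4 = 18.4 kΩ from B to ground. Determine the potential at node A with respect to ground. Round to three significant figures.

V_A ≈ 4.10 V

The second stage (R3 + R4 = 20.64 kΩ) loads node A in parallel with R2.
Effective lower resistance at A: R2 ‖ 20.64 = 4.018 kΩ.
V_A = 6.47 × 4.018/(2.32 + 4.018) = 4.102 V.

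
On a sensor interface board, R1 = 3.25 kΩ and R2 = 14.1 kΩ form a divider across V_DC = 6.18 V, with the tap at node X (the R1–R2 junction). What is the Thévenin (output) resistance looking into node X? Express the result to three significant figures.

R_th ≈ 2.64 kΩ

With V_DC suppressed (replaced by a short), R_th = R1 ‖ R2 = (3.250 × 14.1)/(3.250 + 14.1) = 2.641 kΩ.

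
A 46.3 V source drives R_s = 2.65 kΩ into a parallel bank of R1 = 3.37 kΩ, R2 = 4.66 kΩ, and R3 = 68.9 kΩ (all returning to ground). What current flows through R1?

I ≈ 5.74 mA

Equivalent of the parallel group: R_p = 1.902 kΩ.
Node voltage V_A = V_s · R_p/(R_s + R_p) = 46.3 × 0.4178 = 19.34 V.
Branch current I = V_A/R1 = 19.34/3.37 = 5.740 mA.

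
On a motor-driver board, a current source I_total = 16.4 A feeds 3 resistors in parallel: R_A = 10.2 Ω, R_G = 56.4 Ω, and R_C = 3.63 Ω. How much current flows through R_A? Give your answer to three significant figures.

I ≈ 4.11 A

Total conductance ΣG = 1/10.2 + 1/56.4 + 1/3.63 = 0.3913 (units of 1/Ω).
By the current-divider rule, I = I_total · G_k/ΣG = 16.4 × 0.2506 = 4.109 A.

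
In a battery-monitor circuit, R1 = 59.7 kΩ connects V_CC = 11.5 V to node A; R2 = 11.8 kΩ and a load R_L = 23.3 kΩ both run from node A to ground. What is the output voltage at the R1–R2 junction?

R2 ‖ R_L = (11.8 × 23.3)/(11.8 + 23.3) = 7.833 kΩ.
Now apply the divider: V_out = 11.5 × 0.1160 = 1.334 V.
(Unloaded it would be 1.90 V; the load pulls it down.)

V_out ≈ 1.33 V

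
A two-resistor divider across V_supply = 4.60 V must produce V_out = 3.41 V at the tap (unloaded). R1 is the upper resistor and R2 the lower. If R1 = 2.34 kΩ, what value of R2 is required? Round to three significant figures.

The divider ratio is R2/(R1+R2) = 3.41/4.60 = 0.7413.
R2 = R1 · 0.7413/(1 − 0.7413) = 6.705 kΩ.

R2 ≈ 6.71 kΩ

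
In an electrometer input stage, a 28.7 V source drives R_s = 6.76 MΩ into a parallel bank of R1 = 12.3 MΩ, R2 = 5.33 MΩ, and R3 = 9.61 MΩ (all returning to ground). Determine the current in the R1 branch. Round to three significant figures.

Equivalent of the parallel group: R_p = 2.681 MΩ.
V_A = 28.7 × 2.681/9.441 = 8.150 V.
Branch current I = V_A/R1 = 8.150/12.3 = 0.6626 µA.

I ≈ 0.663 µA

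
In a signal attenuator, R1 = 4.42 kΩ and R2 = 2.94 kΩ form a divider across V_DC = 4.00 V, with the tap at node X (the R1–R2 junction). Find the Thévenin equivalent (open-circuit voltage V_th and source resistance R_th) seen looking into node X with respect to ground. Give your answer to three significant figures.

V_th ≈ 1.60 V, R_th ≈ 1.77 kΩ

Open-circuit (no load on X): V_th = V_DC · R2/(R1 + R2) = 4.00 × 2.94/(4.420 + 2.94) = 1.598 V.
Looking into X with the source shorted: R_th = R1·R2/(R1+R2) = 4.420 × 2.94/7.360 = 1.766 kΩ.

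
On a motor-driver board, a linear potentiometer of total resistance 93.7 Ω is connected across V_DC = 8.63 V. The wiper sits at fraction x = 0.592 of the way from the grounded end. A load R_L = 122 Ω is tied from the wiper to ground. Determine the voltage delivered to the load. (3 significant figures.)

Lower segment x·R_p = 55.47 Ω; upper segment (1−x)·R_p = 38.23 Ω.
Lower segment in parallel with the load: 55.47 ‖ 122 = 38.13 Ω.
Then V_out = V_DC · 38.13/(38.23 + 38.13) = 4.310 V.

V_out ≈ 4.31 V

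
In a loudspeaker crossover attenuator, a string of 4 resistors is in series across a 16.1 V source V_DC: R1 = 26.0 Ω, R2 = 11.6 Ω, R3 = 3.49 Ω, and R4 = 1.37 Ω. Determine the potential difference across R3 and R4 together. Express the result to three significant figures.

V ≈ 1.84 V

Total series resistance ΣR = 26.0 + 11.6 + 3.49 + 1.37 = 42.46 Ω.
R_{R3..R4} = 3.49 + 1.37 = 4.860 Ω.
By the voltage-divider rule, V = 16.1 × 4.860/42.46 = 1.843 V.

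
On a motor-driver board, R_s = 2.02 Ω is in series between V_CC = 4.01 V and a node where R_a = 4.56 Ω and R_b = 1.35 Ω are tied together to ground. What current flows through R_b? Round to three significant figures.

I ≈ 1.01 A

Combine the parallel branches: R_p = (1/4.56 + 1/1.35)⁻¹ = 1.042 Ω.
Node voltage V_A = V_CC · R_p/(R_s + R_p) = 4.01 × 0.3402 = 1.364 V.
I(R_b) = V_A / R_b = 1.364/1.35 = 1.011 A.
(Equivalently: I_total = 1.310 A, then current-divider fraction G_k/ΣG = 0.7716.)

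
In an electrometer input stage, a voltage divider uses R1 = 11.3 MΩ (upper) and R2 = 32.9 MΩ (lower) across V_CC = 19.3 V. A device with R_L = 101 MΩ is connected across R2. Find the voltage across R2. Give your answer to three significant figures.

V_out ≈ 13.3 V

First combine the lower leg with the load: R2 ‖ R_L = 24.82 MΩ.
Now apply the divider: V_out = 19.3 × 0.6871 = 13.26 V.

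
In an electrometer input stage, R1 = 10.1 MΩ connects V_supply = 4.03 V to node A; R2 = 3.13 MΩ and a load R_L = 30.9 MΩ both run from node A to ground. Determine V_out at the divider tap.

V_out ≈ 0.885 V

The load sits in parallel with R2, giving an effective lower resistance R2' = R2·R_L/(R2+R_L) = 2.842 MΩ.
Voltage divider with the loaded lower leg: V_out = 4.03 × 2.842/(10.1 + 2.842) = 4.03 × 0.2196 = 0.8850 V.
(Unloaded it would be 0.953 V; the load pulls it down.)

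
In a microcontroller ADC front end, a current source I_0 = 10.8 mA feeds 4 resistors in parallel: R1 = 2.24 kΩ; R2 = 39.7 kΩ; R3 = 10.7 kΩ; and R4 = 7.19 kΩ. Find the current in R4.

I ≈ 2.13 mA

ΣG = 1/2.24 + 1/39.7 + 1/10.7 + 1/7.19 = 0.7042.
By the current-divider rule, I = I_0 · G_k/ΣG = 10.8 × 0.1975 = 2.133 mA.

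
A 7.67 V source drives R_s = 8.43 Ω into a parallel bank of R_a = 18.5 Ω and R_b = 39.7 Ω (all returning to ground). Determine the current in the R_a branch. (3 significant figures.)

Equivalent of the parallel group: R_p = 12.62 Ω.
V_A by voltage divider: V_A = 7.67 × 12.62/(8.43 + 12.62) = 4.598 V.
I(R_a) = V_A / R_a = 4.598/18.5 = 0.2486 A.

I ≈ 0.249 A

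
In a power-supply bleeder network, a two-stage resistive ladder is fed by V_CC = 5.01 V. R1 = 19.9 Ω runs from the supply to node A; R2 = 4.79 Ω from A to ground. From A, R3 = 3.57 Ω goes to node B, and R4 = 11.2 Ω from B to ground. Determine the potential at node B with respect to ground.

Node A sees R2 in parallel with the series input of stage 2, R3 + R4 = 14.77 Ω.
Effective lower resistance at A: R2 ‖ 14.77 = 3.617 Ω.
V_A = 5.01 × 3.617/(19.9 + 3.617) = 0.7706 V.
Stage 2 is unloaded, so V_B = V_A · R4/(R3+R4) = 0.7706 × 11.2/14.77 = 0.5843 V.

V_B ≈ 0.584 V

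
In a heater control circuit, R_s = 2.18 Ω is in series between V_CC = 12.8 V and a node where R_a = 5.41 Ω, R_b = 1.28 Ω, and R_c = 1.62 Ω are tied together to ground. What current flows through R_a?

Combine the parallel branches: R_p = (1/5.41 + 1/1.28 + 1/1.62)⁻¹ = 0.6316 Ω.
V_A = 12.8 × 0.6316/2.812 = 2.875 V.
I(R_a) = V_A / R_a = 2.875/5.41 = 0.5315 A.

I ≈ 0.531 A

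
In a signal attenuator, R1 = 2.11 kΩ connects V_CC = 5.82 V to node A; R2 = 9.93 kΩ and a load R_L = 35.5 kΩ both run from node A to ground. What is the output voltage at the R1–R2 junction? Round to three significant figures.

The load sits in parallel with R2, giving an effective lower resistance R2' = R2·R_L/(R2+R_L) = 7.760 kΩ.
Then V_out = V_CC · R2'/(R1 + R2') = 5.82 × 7.760/9.870 = 4.576 V.
(Unloaded it would be 4.80 V; the load pulls it down.)

V_out ≈ 4.58 V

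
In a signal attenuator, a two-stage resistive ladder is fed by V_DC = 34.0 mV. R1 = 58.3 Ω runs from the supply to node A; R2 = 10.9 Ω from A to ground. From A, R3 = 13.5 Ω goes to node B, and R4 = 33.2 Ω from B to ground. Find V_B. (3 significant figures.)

The second stage (R3 + R4 = 46.70 Ω) loads node A in parallel with R2.
R2 ‖ (R3+R4) = 8.837 Ω.
So V_A = 34.0 × 0.1316 = 4.475 mV.
Stage 2 is unloaded, so V_B = V_A · R4/(R3+R4) = 4.475 × 33.2/46.70 = 3.182 mV.

V_B ≈ 3.18 mV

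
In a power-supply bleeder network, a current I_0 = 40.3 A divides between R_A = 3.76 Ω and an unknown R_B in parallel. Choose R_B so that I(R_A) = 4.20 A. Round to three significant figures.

R_B ≈ 0.437 Ω

In a two-way split, I_A/I_0 = R_B/(R_A + R_B).
4.20/40.3 = R_B/(R_A + R_B) → R_B = R_A · (0.1042)/(1 − 0.1042) = 3.76 × 0.1163 = 0.4375 Ω.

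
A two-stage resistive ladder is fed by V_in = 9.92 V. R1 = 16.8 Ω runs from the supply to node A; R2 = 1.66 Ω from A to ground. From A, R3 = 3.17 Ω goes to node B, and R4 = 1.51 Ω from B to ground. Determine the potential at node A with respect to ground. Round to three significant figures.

V_A ≈ 0.674 V

Looking into the second stage from A: R3 + R4 = 4.680 Ω appears in parallel with R2.
Effective lower resistance at A: R2 ‖ 4.680 = 1.225 Ω.
V_A = 9.92 × 1.225/(16.8 + 1.225) = 0.6744 V.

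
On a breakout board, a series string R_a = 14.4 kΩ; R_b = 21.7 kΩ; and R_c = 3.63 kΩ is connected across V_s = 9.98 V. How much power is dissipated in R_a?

ΣR = 39.73 kΩ → I = 9.98/39.73 = 0.2512 mA.
V(R_a) = I·R = 3.617 V; P = V·I = 3.617 × 0.2512 = 0.9086 mW.

P ≈ 0.909 mW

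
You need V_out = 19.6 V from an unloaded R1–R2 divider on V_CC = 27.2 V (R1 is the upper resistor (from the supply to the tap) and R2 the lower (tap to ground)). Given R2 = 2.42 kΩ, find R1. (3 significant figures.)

R1 ≈ 0.938 kΩ

The divider ratio is R2/(R1+R2) = 19.6/27.2 = 0.7206.
So R1 = R2 · (V_CC/V_out − 1) = 2.42 × (27.2/19.6 − 1) = 2.42 × 0.3878 = 0.9384 kΩ.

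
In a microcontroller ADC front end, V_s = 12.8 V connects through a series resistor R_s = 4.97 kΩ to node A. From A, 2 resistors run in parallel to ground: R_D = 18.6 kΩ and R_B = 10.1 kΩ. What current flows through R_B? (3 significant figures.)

Combine the parallel branches: R_p = (1/18.6 + 1/10.1)⁻¹ = 6.546 kΩ.
V_A = 12.8 × 6.546/11.52 = 7.276 V.
I(R_B) = V_A / R_B = 7.276/10.1 = 0.7204 mA.
(Check via current divider: I_total = 1.112 mA; share G_k/ΣG = 0.6481 → same result.)

I ≈ 0.720 mA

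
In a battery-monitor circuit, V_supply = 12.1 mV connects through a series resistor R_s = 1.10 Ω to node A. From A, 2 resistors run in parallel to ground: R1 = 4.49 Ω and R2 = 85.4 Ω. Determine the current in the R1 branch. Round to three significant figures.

I ≈ 2.14 mA

Equivalent of the parallel group: R_p = 4.266 Ω.
V_A = 12.1 × 4.266/5.366 = 9.619 mV.
Branch current I = V_A/R1 = 9.619/4.49 = 2.142 mA.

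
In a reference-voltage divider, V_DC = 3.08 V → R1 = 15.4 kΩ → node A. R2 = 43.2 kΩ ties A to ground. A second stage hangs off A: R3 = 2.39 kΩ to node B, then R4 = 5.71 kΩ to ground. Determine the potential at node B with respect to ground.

V_B ≈ 0.666 V

Looking into the second stage from A: R3 + R4 = 8.100 kΩ appears in parallel with R2.
Effective lower resistance at A: R2 ‖ 8.100 = 6.821 kΩ.
First divider: V_A = V_DC · 6.821/(15.4 + 6.821) = 0.9454 V.
Stage 2 is unloaded, so V_B = V_A · R4/(R3+R4) = 0.9454 × 5.71/8.100 = 0.6665 V.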